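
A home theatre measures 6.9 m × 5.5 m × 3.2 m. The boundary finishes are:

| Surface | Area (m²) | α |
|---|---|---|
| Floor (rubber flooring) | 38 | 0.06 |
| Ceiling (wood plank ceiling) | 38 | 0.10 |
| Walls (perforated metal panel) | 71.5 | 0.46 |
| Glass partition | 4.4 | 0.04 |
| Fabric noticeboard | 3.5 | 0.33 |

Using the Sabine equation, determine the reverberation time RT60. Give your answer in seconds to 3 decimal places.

0.485 sec

A = Σ Sᵢαᵢ = 38*0.06 + 38*0.10 + 71.5*0.46 + 4.4*0.04 + 3.5*0.33 = 40.301 sabins.
V = 6.9·5.5·3.2 = 121.44 m³.
T = 0.161 V/A = 0.161·121.44/40.301 = 0.485 s.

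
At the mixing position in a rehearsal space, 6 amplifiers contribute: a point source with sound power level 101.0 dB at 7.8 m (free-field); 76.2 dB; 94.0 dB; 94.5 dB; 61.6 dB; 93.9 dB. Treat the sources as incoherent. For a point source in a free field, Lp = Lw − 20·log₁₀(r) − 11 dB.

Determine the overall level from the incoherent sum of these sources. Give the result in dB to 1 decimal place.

98.9 dB

Source at 7.8 m: Lp = 101.0 − 20·log₁₀(7.8) − 11 = 72.2 dB.
Converting to relative power and adding: 10^(72.2/10) + 10^(76.2/10) + 10^(94.0/10) + 10^(94.5/10) + 10^(61.6/10) + 10^(93.9/10) = 7.845e+09.
Combined level = 10 log₁₀(7.845e+09) = 98.9 dB.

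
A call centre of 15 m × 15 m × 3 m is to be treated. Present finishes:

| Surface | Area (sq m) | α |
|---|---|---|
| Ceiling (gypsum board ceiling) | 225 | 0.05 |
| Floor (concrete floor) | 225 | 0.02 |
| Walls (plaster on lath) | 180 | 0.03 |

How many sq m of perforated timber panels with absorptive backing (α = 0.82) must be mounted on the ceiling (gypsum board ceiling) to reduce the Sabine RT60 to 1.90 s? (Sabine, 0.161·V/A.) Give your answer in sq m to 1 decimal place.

Total absorption A₁ = 225·0.05 + 225·0.02 + 180·0.03
  = 11.250 + 4.500 + 5.400 = 21.150 sq m sabins.
V = 675 m³. Target absorption A₂ = 0.161 × 675 / 1.90 = 57.197 sabins.
Absorption to add: 57.197 − 21.150 = 36.047 sabins.
Each sq m of panel replacing the ceiling (gypsum board ceiling) adds (0.82 − 0.05) = 0.77 sabins.
Area = ΔA/Δα = 36.047/0.77 = 46.8 sq m.

46.8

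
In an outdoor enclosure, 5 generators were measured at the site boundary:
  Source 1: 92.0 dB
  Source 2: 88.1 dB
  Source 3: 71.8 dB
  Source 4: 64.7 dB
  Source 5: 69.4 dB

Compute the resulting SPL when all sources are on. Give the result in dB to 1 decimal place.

Sum in the linear (power) domain: Σ 10^(Lᵢ/10) = 10^(92.0/10) + 10^(88.1/10) + 10^(71.8/10) + 10^(64.7/10) + 10^(69.4/10) = 2.257e+09.
L_total = 10·log₁₀(2.257e+09) = 93.5 dB.

93.5 dB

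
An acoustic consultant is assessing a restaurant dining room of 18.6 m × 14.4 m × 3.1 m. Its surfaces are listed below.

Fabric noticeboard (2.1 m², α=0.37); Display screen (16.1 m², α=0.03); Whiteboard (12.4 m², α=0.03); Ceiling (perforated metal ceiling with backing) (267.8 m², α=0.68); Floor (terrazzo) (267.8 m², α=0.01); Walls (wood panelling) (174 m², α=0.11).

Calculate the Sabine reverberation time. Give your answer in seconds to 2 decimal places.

0.65 seconds

A = Σ Sᵢαᵢ = 2.1·0.37 + 16.1·0.03 + 12.4·0.03 + 267.8·0.68 + 267.8·0.01 + 174·0.11 = 205.554 sabins.
Volume V = 18.6 × 14.4 × 3.1 = 830.304 m³.
RT60 = 0.161 · V / A = 0.161 × 830.304 / 205.554 = 0.65 s.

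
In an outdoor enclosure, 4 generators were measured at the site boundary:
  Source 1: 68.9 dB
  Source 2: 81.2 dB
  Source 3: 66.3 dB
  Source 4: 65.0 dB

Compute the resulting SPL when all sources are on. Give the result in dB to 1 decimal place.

Σ 10^(Lᵢ/10) = 1.47e+08.
Combined level = 10 log₁₀(1.47e+08) = 81.7 dB.

81.7 dB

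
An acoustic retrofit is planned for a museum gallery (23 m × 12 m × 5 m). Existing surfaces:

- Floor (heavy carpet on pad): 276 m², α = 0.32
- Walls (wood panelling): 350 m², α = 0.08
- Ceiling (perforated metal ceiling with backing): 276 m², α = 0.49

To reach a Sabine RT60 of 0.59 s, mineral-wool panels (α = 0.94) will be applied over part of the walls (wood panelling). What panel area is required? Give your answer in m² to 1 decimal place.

145.4

Summing Sᵢαᵢ: 88.320 + 28.000 + 135.240 → A₁ = 251.560 sabins.
Required A₂ = 0.161·1380/0.59 = 376.576 sabins.
Absorption to add: 376.576 − 251.560 = 125.016 sabins.
Net gain per m²: Δα = 0.94 − 0.08 = 0.86.
Area = ΔA/Δα = 125.016/0.86 = 145.4 m².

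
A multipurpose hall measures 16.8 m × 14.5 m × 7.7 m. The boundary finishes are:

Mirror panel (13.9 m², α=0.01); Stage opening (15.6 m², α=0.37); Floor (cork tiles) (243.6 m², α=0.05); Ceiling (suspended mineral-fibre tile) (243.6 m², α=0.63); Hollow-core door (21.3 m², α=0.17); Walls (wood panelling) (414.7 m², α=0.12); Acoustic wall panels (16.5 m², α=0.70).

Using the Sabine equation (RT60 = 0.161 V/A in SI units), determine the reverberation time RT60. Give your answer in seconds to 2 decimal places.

1.28 seconds

Total absorption A = 13.9×0.01 + 15.6×0.37 + 243.6×0.05 + 243.6×0.63 + 21.3×0.17 + 414.7×0.12 + 16.5×0.70
  = 0.139 + 5.772 + 12.180 + 153.468 + 3.621 + 49.764 + 11.550 = 236.494 m² sabins.
Volume V = 16.8 × 14.5 × 7.7 = 1875.72 m³.
RT60 = 0.161 · V / A = 0.161 × 1875.72 / 236.494 = 1.28 s.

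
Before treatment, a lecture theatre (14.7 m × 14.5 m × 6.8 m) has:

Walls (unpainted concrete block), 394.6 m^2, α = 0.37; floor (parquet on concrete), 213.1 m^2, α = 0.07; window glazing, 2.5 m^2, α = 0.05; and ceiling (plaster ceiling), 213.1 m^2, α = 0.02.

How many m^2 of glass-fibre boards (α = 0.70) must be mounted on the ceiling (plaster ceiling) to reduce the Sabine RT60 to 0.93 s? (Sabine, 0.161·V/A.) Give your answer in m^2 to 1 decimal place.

Summing Sᵢαᵢ: 146.002 + 14.917 + 0.125 + 4.262 → A₁ = 165.306 sabins.
Required A₂ = 0.161·1449.42/0.93 = 250.921 sabins.
Absorption to add: 250.921 − 165.306 = 85.615 sabins.
Each m^2 of panel replacing the ceiling (plaster ceiling) adds (0.70 − 0.02) = 0.68 sabins.
Area = ΔA/Δα = 85.615/0.68 = 125.9 m^2.

125.9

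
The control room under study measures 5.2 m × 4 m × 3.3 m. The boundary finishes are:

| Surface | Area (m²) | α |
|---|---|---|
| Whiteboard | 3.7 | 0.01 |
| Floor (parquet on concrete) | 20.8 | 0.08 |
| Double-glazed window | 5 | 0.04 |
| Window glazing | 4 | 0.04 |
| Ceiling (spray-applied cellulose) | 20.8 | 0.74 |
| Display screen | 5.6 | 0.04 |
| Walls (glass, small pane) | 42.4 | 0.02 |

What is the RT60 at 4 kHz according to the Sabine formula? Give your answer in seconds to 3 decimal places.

Equivalent absorption area: A = 3.7×0.01 + 20.8×0.08 + 5×0.04 + 4×0.04 + 20.8×0.74 + 5.6×0.04 + 42.4×0.02 = 18.525 m².
V = 5.2·4·3.3 = 68.64 m³.
T = 0.161 V/A = 0.161·68.64/18.525 = 0.597 s.

0.597 sec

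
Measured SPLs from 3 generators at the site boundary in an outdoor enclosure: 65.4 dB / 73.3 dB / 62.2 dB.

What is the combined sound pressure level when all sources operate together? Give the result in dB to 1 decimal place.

74.2 dB

Σ 10^(Lᵢ/10) = 2.651e+07.
L_total = 10·log₁₀(2.651e+07) = 74.2 dB.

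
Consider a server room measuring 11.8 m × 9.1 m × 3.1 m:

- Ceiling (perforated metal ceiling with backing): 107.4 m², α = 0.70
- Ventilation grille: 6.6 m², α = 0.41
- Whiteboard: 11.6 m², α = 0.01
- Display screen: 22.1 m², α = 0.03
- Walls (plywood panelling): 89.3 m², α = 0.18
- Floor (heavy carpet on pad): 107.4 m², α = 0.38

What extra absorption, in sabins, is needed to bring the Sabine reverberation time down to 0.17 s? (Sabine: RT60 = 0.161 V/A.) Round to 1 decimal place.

Total absorption A₁ = 107.4*0.70 + 6.6*0.41 + 11.6*0.01 + 22.1*0.03 + 89.3*0.18 + 107.4*0.38
  = 75.180 + 2.706 + 0.116 + 0.663 + 16.074 + 40.812 = 135.551 m² sabins.
V = 332.878 m³. Required absorption A₂ = 0.161 × 332.878 / 0.17 = 315.255 sabins.
ΔA = A₂ − A₁ = 315.255 − 135.551 = 179.7 sabins.

179.7 sabins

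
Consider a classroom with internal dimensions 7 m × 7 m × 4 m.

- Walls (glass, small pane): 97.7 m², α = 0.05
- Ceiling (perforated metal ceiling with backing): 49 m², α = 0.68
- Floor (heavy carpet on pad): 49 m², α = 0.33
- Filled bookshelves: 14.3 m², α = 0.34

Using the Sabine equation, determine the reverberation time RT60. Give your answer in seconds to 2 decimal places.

0.53 s

Total absorption A = 97.7×0.05 + 49×0.68 + 49×0.33 + 14.3×0.34
  = 4.885 + 33.320 + 16.170 + 4.862 = 59.237 m² sabins.
Volume V = 7 × 7 × 4 = 196 m³.
RT60 = 0.161 · V / A = 0.161 × 196 / 59.237 = 0.53 s.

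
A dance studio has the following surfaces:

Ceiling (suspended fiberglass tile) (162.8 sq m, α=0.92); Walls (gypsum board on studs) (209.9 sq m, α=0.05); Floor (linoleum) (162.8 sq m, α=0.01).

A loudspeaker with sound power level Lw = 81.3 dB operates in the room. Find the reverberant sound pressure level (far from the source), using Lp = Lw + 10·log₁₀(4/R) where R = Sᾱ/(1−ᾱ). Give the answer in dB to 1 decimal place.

63.7 dB

Σ(Sᵢαᵢ) = 162.8×0.92 + 209.9×0.05 + 162.8×0.01 = 161.899; total area S = 535.5 sq m.
ᾱ = 0.3023, so room constant R = A/(1−ᾱ) = 232.047 sq m.
Lp = 81.3 + 10·log₁₀(4/232.047) = 81.3 + (-17.64) = 63.7 dB.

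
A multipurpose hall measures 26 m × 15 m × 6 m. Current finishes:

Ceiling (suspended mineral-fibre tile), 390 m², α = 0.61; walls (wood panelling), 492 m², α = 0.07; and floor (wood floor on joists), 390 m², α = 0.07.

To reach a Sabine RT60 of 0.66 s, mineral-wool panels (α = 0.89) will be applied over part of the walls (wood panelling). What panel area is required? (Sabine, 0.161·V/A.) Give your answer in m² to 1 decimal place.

330.7

Summing Sᵢαᵢ: 237.900 + 34.440 + 27.300 → A₁ = 299.640 sabins.
V = 2340 m³. Target absorption A₂ = 0.161 × 2340 / 0.66 = 570.818 sabins.
Absorption to add: 570.818 − 299.640 = 271.178 sabins.
Each m² of panel replacing the walls (wood panelling) adds (0.89 − 0.07) = 0.82 sabins.
Area = ΔA/Δα = 271.178/0.82 = 330.7 m².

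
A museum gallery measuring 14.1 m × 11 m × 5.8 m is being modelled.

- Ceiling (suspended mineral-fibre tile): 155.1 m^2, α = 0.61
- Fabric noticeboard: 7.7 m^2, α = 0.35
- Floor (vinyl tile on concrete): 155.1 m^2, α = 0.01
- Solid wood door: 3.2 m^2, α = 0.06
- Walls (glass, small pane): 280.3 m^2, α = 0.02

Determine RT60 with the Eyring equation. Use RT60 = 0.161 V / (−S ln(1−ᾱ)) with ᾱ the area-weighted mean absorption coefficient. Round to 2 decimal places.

1.26 sec

Total surface area S = 155.1 + 7.7 + 155.1 + 3.2 + 280.3 = 601.4 m^2.
Σ(Sᵢαᵢ) = 155.1·0.61 + 7.7·0.35 + 155.1·0.01 + 3.2·0.06 + 280.3·0.02 = 104.655.
ᾱ = 104.655 / 601.4 = 0.1740.
Eyring denominator: −S ln(1−ᾱ) = 114.964.
V = 14.1 × 11 × 5.8 = 899.58 m³.
T = 0.161·V/[−S·ln(1−ᾱ)] = 0.161·899.58/114.964 = 1.26 s.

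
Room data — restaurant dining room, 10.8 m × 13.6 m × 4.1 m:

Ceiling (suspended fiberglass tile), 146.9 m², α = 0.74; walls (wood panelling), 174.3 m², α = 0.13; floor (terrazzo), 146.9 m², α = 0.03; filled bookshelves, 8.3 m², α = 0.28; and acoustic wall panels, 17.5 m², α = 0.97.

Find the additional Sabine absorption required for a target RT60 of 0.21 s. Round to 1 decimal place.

Summing Sᵢαᵢ: 108.706 + 22.659 + 4.407 + 2.324 + 16.975 → A₁ = 155.071 sabins.
Target A₂ = 0.161·602.208/0.21 = 461.693 sabins (V = 602.208 m³).
ΔA = A₂ − A₁ = 461.693 − 155.071 = 306.6 sabins.

306.6 sabins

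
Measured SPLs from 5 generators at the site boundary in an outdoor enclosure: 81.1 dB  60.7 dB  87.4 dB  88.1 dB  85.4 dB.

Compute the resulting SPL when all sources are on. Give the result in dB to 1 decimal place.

Σ 10^(Lᵢ/10) = 1.672e+09.
Combined level = 10 log₁₀(1.672e+09) = 92.2 dB.

92.2 dB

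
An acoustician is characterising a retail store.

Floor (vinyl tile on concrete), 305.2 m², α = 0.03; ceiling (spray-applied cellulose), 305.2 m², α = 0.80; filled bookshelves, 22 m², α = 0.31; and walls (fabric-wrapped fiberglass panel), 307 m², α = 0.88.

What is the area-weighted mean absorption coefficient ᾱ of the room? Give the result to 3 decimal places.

S = Σ Sᵢ = 305.2 + 305.2 + 22 + 307 = 939.4 m².
A = 305.2×0.03 + 305.2×0.80 + 22×0.31 + 307×0.88 = 530.296 sabins.
ᾱ = 530.296 / 939.4 = 0.565.

0.565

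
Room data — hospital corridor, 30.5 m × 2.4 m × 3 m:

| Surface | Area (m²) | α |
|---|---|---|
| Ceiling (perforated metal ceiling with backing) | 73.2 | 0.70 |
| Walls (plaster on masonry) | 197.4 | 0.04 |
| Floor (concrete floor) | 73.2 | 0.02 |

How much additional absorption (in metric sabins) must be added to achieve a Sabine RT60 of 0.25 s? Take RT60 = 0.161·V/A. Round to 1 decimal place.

80.8 sabins

A₁ = Σ Sᵢαᵢ = 73.2×0.70 + 197.4×0.04 + 73.2×0.02 = 60.600 sabins.
Target A₂ = 0.161·219.6/0.25 = 141.422 sabins (V = 219.6 m³).
Shortfall: 141.422 − 60.600 = 80.8 sabins.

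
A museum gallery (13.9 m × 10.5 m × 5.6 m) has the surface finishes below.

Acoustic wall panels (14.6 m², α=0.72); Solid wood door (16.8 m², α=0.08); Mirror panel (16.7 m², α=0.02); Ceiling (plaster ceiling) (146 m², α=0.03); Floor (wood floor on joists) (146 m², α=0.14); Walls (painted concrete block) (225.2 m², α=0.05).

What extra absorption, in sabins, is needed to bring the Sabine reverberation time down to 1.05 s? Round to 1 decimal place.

77.1 sabins

A₁ = Σ Sᵢαᵢ = 14.6*0.72 + 16.8*0.08 + 16.7*0.02 + 146*0.03 + 146*0.14 + 225.2*0.05 = 48.270 sabins.
For T = 1.05 s, need A₂ = 0.161·V/T = 0.161·817.32/1.05 = 125.322 sabins.
Additional absorption ΔA = 125.322 − 48.270 = 77.1 sabins.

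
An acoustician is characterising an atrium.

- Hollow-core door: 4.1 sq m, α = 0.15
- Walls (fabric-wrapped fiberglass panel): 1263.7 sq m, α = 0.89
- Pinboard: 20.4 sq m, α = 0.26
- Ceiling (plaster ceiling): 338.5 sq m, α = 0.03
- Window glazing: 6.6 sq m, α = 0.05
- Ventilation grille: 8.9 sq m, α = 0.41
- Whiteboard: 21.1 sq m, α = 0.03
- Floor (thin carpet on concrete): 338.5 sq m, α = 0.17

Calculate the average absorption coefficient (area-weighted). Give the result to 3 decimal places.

0.601

S = Σ Sᵢ = 4.1 + 1263.7 + 20.4 + 338.5 + 6.6 + 8.9 + 21.1 + 338.5 = 2001.8 sq m.
A = 4.1×0.15 + 1263.7×0.89 + 20.4×0.26 + 338.5×0.03 + 6.6×0.05 + 8.9×0.41 + 21.1×0.03 + 338.5×0.17 = 1202.924 sabins.
ᾱ = 1202.924 / 2001.8 = 0.601.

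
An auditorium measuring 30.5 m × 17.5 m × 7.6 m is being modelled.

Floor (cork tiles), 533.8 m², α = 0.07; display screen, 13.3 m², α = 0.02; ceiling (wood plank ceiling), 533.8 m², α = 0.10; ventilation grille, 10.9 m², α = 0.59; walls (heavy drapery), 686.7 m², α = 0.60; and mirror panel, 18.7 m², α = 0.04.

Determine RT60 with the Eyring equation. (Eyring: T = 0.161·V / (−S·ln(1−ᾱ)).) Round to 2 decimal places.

S = Σ Sᵢ = 1797.2 m².
Σ(Sᵢαᵢ) = 533.8·0.07 + 13.3·0.02 + 533.8·0.10 + 10.9·0.59 + 686.7·0.60 + 18.7·0.04 = 510.211.
ᾱ = 510.211 / 1797.2 = 0.2839.
Eyring denominator: −S ln(1−ᾱ) = 600.149.
V = 30.5 × 17.5 × 7.6 = 4056.5 m³.
T = 0.161·V/[−S·ln(1−ᾱ)] = 0.161·4056.5/600.149 = 1.09 s.

1.09 s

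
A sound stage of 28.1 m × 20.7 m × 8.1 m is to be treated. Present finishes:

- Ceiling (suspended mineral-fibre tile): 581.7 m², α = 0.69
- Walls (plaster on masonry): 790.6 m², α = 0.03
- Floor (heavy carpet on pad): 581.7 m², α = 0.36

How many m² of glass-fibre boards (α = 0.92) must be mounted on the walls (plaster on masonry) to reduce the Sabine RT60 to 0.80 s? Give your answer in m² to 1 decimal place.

352.5

Equivalent absorption area: A₁ = 581.7×0.69 + 790.6×0.03 + 581.7×0.36 = 634.503 m².
Required A₂ = 0.161·4711.527/0.80 = 948.195 sabins.
Absorption to add: 948.195 − 634.503 = 313.692 sabins.
Each m² of panel replacing the walls (plaster on masonry) adds (0.92 − 0.03) = 0.89 sabins.
Panel area = 313.692 / 0.89 = 352.5 m².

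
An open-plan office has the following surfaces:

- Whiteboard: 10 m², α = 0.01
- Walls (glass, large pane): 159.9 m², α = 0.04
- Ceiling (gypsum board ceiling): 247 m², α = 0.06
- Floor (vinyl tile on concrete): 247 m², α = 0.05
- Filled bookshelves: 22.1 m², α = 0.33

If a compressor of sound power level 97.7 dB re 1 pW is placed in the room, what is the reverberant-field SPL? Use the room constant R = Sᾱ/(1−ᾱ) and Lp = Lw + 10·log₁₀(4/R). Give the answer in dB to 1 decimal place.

87.3 dB

A = 40.959 sabins; S = 686.0 m².
ᾱ = 0.0597, so room constant R = A/(1−ᾱ) = 43.560 m².
Lp = Lw + 10 log₁₀(4/R) = 97.7 -10.37 = 87.3 dB.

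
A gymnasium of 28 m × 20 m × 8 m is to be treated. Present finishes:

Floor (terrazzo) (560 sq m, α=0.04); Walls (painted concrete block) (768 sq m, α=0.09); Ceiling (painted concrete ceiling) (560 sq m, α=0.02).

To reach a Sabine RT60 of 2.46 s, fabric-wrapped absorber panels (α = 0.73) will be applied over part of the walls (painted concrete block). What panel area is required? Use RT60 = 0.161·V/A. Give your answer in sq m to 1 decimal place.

A₁ = Σ Sᵢαᵢ = 560*0.04 + 768*0.09 + 560*0.02 = 102.720 sabins.
Required A₂ = 0.161·4480/2.46 = 293.203 sabins.
Absorption to add: 293.203 − 102.720 = 190.483 sabins.
Net gain per sq m: Δα = 0.73 − 0.09 = 0.64.
Panel area = 190.483 / 0.64 = 297.6 sq m.

297.6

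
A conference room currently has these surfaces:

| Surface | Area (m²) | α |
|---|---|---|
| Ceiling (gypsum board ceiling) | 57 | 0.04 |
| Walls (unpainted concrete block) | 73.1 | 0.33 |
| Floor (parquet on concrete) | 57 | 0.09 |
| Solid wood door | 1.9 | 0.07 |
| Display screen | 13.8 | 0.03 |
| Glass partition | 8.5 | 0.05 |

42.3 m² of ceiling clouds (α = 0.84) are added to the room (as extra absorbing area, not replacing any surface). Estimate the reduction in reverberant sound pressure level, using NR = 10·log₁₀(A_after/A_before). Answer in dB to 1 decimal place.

A_before = Σ Sᵢαᵢ = 57*0.04 + 73.1*0.33 + 57*0.09 + 1.9*0.07 + 13.8*0.03 + 8.5*0.05 = 32.505 sabins.
Added absorption = 42.3 × 0.84 = 35.532 sabins.
New total A_after = 68.037 sabins.
NR = 10·log₁₀(68.037/32.505) = 3.2 dB.

3.2 dB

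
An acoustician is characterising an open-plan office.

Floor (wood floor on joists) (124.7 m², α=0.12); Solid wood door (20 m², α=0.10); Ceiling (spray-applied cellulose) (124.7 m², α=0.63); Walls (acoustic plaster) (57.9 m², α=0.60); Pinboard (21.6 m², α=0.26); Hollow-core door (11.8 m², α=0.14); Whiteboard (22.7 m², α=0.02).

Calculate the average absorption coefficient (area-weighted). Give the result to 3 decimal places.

S = Σ Sᵢ = 124.7 + 20 + 124.7 + 57.9 + 21.6 + 11.8 + 22.7 = 383.4 m².
A = 124.7*0.12 + 20*0.10 + 124.7*0.63 + 57.9*0.60 + 21.6*0.26 + 11.8*0.14 + 22.7*0.02 = 137.987 sabins.
ᾱ = 137.987 / 383.4 = 0.360.

0.360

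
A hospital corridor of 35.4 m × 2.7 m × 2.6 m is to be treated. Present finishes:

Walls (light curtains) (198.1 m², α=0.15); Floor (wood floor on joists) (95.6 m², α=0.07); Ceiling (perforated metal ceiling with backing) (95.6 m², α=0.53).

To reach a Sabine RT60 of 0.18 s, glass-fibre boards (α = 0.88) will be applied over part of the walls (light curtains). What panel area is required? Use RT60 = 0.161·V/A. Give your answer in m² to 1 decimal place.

185.2

Total absorption A₁ = 198.1*0.15 + 95.6*0.07 + 95.6*0.53
  = 29.715 + 6.692 + 50.668 = 87.075 m² sabins.
Required A₂ = 0.161·248.508/0.18 = 222.277 sabins.
Absorption to add: 222.277 − 87.075 = 135.202 sabins.
Net gain per m²: Δα = 0.88 − 0.15 = 0.73.
Panel area = 135.202 / 0.73 = 185.2 m².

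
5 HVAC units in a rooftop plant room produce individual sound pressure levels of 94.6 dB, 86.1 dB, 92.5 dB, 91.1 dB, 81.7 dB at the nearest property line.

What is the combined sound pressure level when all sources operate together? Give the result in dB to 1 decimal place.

Sum in the linear (power) domain: Σ 10^(Lᵢ/10) = 10^(94.6/10) + 10^(86.1/10) + 10^(92.5/10) + 10^(91.1/10) + 10^(81.7/10) = 6.506e+09.
Combined level = 10 log₁₀(6.506e+09) = 98.1 dB.

98.1 dB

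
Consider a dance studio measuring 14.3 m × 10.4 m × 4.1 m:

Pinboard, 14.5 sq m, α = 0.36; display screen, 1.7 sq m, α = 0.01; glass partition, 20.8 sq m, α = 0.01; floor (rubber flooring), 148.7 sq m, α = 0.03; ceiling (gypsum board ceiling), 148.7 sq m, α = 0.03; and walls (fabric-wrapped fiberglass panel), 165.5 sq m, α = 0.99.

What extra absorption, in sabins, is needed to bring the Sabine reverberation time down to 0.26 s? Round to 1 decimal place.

Summing Sᵢαᵢ: 5.220 + 0.017 + 0.208 + 4.461 + 4.461 + 163.845 → A₁ = 178.212 sabins.
V = 609.752 m³. Required absorption A₂ = 0.161 × 609.752 / 0.26 = 377.577 sabins.
ΔA = A₂ − A₁ = 377.577 − 178.212 = 199.4 sabins.

199.4 sabins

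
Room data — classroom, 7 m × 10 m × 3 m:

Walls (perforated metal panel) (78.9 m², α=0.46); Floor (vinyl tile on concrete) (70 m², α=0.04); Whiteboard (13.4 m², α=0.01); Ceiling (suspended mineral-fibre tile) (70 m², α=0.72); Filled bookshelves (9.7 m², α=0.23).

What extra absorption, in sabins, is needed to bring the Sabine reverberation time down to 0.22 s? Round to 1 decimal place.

Equivalent absorption area: A₁ = 78.9×0.46 + 70×0.04 + 13.4×0.01 + 70×0.72 + 9.7×0.23 = 91.859 m².
V = 210 m³. Required absorption A₂ = 0.161 × 210 / 0.22 = 153.682 sabins.
ΔA = A₂ − A₁ = 153.682 − 91.859 = 61.8 sabins.

61.8 sabins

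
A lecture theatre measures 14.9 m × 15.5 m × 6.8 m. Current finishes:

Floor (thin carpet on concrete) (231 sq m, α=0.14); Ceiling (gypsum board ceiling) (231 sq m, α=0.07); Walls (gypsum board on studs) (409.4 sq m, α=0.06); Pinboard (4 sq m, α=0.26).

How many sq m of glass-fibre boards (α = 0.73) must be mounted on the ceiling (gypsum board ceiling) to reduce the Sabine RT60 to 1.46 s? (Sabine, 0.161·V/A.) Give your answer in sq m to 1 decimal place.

Summing Sᵢαᵢ: 32.340 + 16.170 + 24.564 + 1.040 → A₁ = 74.114 sabins.
Required A₂ = 0.161·1570.46/1.46 = 173.181 sabins.
Absorption to add: 173.181 − 74.114 = 99.067 sabins.
Each sq m of panel replacing the ceiling (gypsum board ceiling) adds (0.73 − 0.07) = 0.66 sabins.
Panel area = 99.067 / 0.66 = 150.1 sq m.

150.1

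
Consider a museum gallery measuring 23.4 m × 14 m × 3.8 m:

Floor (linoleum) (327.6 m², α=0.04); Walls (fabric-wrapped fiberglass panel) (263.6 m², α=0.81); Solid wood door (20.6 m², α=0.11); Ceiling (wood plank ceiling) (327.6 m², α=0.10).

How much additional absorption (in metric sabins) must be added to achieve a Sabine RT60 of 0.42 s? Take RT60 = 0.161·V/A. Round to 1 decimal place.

Equivalent absorption area: A₁ = 327.6×0.04 + 263.6×0.81 + 20.6×0.11 + 327.6×0.10 = 261.646 m².
For T = 0.42 s, need A₂ = 0.161·V/T = 0.161·1244.88/0.42 = 477.204 sabins.
Shortfall: 477.204 − 261.646 = 215.6 sabins.

215.6 sabins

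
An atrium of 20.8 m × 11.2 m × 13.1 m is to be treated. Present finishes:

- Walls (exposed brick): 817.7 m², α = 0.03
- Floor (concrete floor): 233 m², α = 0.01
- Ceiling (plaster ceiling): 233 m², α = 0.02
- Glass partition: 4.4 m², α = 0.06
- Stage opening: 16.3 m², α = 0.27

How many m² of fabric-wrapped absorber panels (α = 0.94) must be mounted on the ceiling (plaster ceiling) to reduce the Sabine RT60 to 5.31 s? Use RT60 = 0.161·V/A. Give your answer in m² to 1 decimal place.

61.2

A₁ = Σ Sᵢαᵢ = 817.7·0.03 + 233·0.01 + 233·0.02 + 4.4·0.06 + 16.3·0.27 = 36.186 sabins.
V = 3051.776 m³. Target absorption A₂ = 0.161 × 3051.776 / 5.31 = 92.530 sabins.
ΔA needed = 92.530 − 36.186 = 56.344 sabins.
Net gain per m²: Δα = 0.94 − 0.02 = 0.92.
Panel area = 56.344 / 0.92 = 61.2 m².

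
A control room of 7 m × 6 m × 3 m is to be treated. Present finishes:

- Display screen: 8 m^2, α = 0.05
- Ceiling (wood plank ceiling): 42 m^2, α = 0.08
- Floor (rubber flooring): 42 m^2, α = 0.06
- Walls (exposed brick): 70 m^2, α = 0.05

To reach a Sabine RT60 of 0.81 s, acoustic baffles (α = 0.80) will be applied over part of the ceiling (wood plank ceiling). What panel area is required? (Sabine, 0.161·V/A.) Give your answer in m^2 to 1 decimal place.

Total absorption A₁ = 8×0.05 + 42×0.08 + 42×0.06 + 70×0.05
  = 0.400 + 3.360 + 2.520 + 3.500 = 9.780 m^2 sabins.
V = 126 m³. Target absorption A₂ = 0.161 × 126 / 0.81 = 25.044 sabins.
ΔA needed = 25.044 − 9.780 = 15.264 sabins.
Each m^2 of panel replacing the ceiling (wood plank ceiling) adds (0.80 − 0.08) = 0.72 sabins.
Panel area = 15.264 / 0.72 = 21.2 m^2.

21.2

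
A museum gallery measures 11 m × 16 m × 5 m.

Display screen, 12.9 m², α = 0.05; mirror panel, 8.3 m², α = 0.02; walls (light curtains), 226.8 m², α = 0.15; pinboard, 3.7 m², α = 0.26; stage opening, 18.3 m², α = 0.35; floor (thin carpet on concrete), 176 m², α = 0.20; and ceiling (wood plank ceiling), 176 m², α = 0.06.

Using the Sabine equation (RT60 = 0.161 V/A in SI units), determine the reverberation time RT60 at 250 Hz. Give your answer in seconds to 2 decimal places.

Total absorption A = 12.9·0.05 + 8.3·0.02 + 226.8·0.15 + 3.7·0.26 + 18.3·0.35 + 176·0.20 + 176·0.06
  = 0.645 + 0.166 + 34.020 + 0.962 + 6.405 + 35.200 + 10.560 = 87.958 m² sabins.
V = 11·16·5 = 880 m³.
RT60 = 0.161 · V / A = 0.161 × 880 / 87.958 = 1.61 s.

1.61 s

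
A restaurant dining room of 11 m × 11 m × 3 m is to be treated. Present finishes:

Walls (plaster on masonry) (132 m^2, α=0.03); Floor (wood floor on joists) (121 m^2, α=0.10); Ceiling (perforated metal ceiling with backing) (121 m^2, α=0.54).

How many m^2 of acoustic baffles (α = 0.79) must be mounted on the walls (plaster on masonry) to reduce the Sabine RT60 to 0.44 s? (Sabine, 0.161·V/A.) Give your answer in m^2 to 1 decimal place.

67.7

Summing Sᵢαᵢ: 3.960 + 12.100 + 65.340 → A₁ = 81.400 sabins.
V = 363 m³. Target absorption A₂ = 0.161 × 363 / 0.44 = 132.825 sabins.
ΔA needed = 132.825 − 81.400 = 51.425 sabins.
Each m^2 of panel replacing the walls (plaster on masonry) adds (0.79 − 0.03) = 0.76 sabins.
Area = ΔA/Δα = 51.425/0.76 = 67.7 m^2.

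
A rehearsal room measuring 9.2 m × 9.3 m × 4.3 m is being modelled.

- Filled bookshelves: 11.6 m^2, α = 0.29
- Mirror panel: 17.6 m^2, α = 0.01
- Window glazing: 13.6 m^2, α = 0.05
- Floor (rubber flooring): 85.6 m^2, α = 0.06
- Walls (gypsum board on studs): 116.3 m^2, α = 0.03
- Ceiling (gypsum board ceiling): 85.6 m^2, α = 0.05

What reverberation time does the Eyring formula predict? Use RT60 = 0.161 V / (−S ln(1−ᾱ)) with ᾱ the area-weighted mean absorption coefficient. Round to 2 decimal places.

Total surface area S = 11.6 + 17.6 + 13.6 + 85.6 + 116.3 + 85.6 = 330.3 m^2.
Σ(Sᵢαᵢ) = 11.6·0.29 + 17.6·0.01 + 13.6·0.05 + 85.6·0.06 + 116.3·0.03 + 85.6·0.05 = 17.125.
Mean coefficient ᾱ = A/S = 0.0518.
−S·ln(1−ᾱ) = −330.3 × ln(1 − 0.0518) = 17.569.
V = 9.2 × 9.3 × 4.3 = 367.908 m³.
T = 0.161·V/[−S·ln(1−ᾱ)] = 0.161·367.908/17.569 = 3.37 s.

3.37 s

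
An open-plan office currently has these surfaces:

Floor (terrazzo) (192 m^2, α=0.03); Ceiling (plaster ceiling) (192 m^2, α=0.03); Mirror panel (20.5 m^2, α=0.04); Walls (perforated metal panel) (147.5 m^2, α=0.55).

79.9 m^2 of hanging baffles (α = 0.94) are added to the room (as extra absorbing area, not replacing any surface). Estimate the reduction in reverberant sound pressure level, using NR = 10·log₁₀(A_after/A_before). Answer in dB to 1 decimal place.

2.6 dB

Equivalent absorption area: A_before = 192*0.03 + 192*0.03 + 20.5*0.04 + 147.5*0.55 = 93.465 m^2.
Added absorption = 79.9 × 0.94 = 75.106 sabins.
A_after = 93.465 + 75.106 = 168.571 sabins.
Reduction = 10 log₁₀(A_after/A_before) = 10 log₁₀(1.8036) = 2.6 dB.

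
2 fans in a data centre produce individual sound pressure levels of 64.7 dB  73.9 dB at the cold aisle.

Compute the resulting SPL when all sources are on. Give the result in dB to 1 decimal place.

Sum in the linear (power) domain: Σ 10^(Lᵢ/10) = 10^(64.7/10) + 10^(73.9/10) = 2.75e+07.
L_total = 10·log₁₀(2.75e+07) = 74.4 dB.

74.4 dB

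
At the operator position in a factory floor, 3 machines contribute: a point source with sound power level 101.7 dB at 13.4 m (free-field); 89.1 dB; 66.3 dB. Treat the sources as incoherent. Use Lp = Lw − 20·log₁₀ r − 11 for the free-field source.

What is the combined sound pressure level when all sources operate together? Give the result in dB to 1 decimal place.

Source at 13.4 m: Lp = 101.7 − 20·log₁₀(13.4) − 11 = 68.2 dB.
Converting to relative power and adding: 10^(68.2/10) + 10^(89.1/10) + 10^(66.3/10) = 8.237e+08.
Combined level = 10 log₁₀(8.237e+08) = 89.2 dB.

89.2 dB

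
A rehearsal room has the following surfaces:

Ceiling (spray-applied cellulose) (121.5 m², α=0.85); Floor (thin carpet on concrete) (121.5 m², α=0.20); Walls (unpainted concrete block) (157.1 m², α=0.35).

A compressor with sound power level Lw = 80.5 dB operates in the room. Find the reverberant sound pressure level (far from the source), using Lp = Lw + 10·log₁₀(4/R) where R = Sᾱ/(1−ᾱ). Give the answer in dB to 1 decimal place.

A = 182.560 sabins; S = 400.1 m².
ᾱ = 0.4563, so room constant R = A/(1−ᾱ) = 335.773 m².
Lp = 80.5 + 10·log₁₀(4/335.773) = 80.5 + (-19.24) = 61.3 dB.

61.3 dB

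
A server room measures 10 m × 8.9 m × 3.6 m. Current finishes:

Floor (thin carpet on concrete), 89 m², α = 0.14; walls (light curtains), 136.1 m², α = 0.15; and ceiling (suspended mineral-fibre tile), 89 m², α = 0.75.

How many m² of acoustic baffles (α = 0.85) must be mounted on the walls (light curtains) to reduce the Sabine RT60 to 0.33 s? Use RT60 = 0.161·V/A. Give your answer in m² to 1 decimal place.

Total absorption A₁ = 89×0.14 + 136.1×0.15 + 89×0.75
  = 12.460 + 20.415 + 66.750 = 99.625 m² sabins.
V = 320.4 m³. Target absorption A₂ = 0.161 × 320.4 / 0.33 = 156.316 sabins.
Absorption to add: 156.316 − 99.625 = 56.691 sabins.
Each m² of panel replacing the walls (light curtains) adds (0.85 − 0.15) = 0.70 sabins.
Panel area = 56.691 / 0.70 = 81.0 m².

81.0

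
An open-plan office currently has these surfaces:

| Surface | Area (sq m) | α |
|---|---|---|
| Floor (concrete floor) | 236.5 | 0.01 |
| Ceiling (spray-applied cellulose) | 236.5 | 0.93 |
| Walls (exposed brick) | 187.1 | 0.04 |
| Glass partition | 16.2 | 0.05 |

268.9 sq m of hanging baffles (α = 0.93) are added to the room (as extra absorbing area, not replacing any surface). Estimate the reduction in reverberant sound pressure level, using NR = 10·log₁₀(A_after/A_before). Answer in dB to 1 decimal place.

A_before = Σ Sᵢαᵢ = 236.5·0.01 + 236.5·0.93 + 187.1·0.04 + 16.2·0.05 = 230.604 sabins.
Treatment contributes 268.9·0.93 = 250.077 sabins.
New total A_after = 480.681 sabins.
Reduction = 10 log₁₀(A_after/A_before) = 10 log₁₀(2.0844) = 3.2 dB.

3.2 dB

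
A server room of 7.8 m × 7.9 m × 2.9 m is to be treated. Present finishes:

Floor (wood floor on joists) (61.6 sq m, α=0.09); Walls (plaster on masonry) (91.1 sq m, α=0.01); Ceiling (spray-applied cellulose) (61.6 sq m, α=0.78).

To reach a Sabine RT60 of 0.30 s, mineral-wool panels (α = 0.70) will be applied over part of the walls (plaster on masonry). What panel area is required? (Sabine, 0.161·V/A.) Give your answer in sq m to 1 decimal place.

Total absorption A₁ = 61.6×0.09 + 91.1×0.01 + 61.6×0.78
  = 5.544 + 0.911 + 48.048 = 54.503 sq m sabins.
V = 178.698 m³. Target absorption A₂ = 0.161 × 178.698 / 0.30 = 95.901 sabins.
Absorption to add: 95.901 − 54.503 = 41.398 sabins.
Net gain per sq m: Δα = 0.70 − 0.01 = 0.69.
Panel area = 41.398 / 0.69 = 60.0 sq m.

60.0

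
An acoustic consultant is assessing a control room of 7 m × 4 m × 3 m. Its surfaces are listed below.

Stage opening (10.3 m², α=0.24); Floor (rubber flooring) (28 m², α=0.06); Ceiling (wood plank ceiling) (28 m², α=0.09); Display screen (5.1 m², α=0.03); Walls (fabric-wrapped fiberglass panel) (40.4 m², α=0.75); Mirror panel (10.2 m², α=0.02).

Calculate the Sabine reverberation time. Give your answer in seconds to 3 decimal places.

Total absorption A = 10.3×0.24 + 28×0.06 + 28×0.09 + 5.1×0.03 + 40.4×0.75 + 10.2×0.02
  = 2.472 + 1.680 + 2.520 + 0.153 + 30.300 + 0.204 = 37.329 m² sabins.
V = 7·4·3 = 84 m³.
RT60 = 0.161 · V / A = 0.161 × 84 / 37.329 = 0.362 s.

0.362 sec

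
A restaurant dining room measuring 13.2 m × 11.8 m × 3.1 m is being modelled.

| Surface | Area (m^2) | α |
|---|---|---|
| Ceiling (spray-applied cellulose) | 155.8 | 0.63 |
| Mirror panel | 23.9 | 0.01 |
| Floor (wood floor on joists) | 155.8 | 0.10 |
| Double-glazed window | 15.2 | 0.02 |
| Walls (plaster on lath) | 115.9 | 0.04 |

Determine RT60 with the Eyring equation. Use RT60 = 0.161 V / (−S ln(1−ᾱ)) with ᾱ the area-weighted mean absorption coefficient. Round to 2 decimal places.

0.57 seconds

S = Σ Sᵢ = 466.6 m^2.
Σ(Sᵢαᵢ) = 155.8×0.63 + 23.9×0.01 + 155.8×0.10 + 15.2×0.02 + 115.9×0.04 = 118.913.
Mean coefficient ᾱ = A/S = 0.2548.
−S·ln(1−ᾱ) = −466.6 × ln(1 − 0.2548) = 137.228.
V = 13.2 × 11.8 × 3.1 = 482.856 m³.
T = 0.161·V/[−S·ln(1−ᾱ)] = 0.161·482.856/137.228 = 0.57 s.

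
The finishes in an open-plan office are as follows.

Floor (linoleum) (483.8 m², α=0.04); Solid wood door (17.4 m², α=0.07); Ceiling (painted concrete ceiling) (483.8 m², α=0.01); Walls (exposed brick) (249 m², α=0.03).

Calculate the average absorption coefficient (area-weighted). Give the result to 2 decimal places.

0.03

S = Σ Sᵢ = 483.8 + 17.4 + 483.8 + 249 = 1234.0 m².
Σ(Sᵢαᵢ) = 483.8×0.04 + 17.4×0.07 + 483.8×0.01 + 249×0.03 = 32.878.
ᾱ = 32.878 / 1234.0 = 0.03.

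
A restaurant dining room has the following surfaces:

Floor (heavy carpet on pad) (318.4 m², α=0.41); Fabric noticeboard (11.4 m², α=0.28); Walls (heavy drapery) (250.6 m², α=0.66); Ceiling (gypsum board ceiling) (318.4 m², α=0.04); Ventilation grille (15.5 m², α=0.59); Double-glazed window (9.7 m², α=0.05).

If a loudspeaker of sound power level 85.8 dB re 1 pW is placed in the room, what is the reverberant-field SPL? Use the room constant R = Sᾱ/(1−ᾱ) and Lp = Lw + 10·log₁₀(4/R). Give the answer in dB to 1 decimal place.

64.9 dB

Σ(Sᵢαᵢ) = 318.4×0.41 + 11.4×0.28 + 250.6×0.66 + 318.4×0.04 + 15.5×0.59 + 9.7×0.05 = 321.498; total area S = 924.0 m².
ᾱ = 321.498/924.0 = 0.3479; R = Sᾱ/(1−ᾱ) = 321.498/(1−0.3479) = 493.019 m².
Lp = Lw + 10 log₁₀(4/R) = 85.8 -20.91 = 64.9 dB.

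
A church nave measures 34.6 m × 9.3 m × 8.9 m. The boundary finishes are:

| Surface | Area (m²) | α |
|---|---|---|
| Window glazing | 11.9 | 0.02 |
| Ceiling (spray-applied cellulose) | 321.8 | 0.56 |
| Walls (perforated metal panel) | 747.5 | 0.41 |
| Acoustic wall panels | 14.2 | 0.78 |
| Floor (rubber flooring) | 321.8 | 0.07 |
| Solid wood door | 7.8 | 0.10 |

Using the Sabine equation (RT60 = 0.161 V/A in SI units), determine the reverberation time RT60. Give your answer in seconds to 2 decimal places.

0.88 s

A = Σ Sᵢαᵢ = 11.9·0.02 + 321.8·0.56 + 747.5·0.41 + 14.2·0.78 + 321.8·0.07 + 7.8·0.10 = 521.303 sabins.
V = 34.6·9.3·8.9 = 2863.842 m³.
Sabine: RT60 = 0.161 × 2863.842 / 521.303 = 0.88 s.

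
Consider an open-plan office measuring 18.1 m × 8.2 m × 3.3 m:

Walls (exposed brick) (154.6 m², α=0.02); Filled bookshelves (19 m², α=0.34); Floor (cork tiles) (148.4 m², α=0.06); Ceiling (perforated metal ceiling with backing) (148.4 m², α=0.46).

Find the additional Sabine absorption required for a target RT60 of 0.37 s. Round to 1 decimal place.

126.4 sabins

A₁ = Σ Sᵢαᵢ = 154.6*0.02 + 19*0.34 + 148.4*0.06 + 148.4*0.46 = 86.720 sabins.
V = 489.786 m³. Required absorption A₂ = 0.161 × 489.786 / 0.37 = 213.123 sabins.
Additional absorption ΔA = 213.123 − 86.720 = 126.4 sabins.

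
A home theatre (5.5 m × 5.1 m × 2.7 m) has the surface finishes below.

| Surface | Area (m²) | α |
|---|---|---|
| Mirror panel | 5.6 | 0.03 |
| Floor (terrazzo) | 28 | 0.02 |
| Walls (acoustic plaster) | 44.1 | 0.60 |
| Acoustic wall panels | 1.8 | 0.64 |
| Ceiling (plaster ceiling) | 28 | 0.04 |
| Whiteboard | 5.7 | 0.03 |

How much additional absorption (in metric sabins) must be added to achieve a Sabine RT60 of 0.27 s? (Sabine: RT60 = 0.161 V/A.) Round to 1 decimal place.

15.5 sabins

A₁ = Σ Sᵢαᵢ = 5.6*0.03 + 28*0.02 + 44.1*0.60 + 1.8*0.64 + 28*0.04 + 5.7*0.03 = 29.631 sabins.
Target A₂ = 0.161·75.735/0.27 = 45.160 sabins (V = 75.735 m³).
ΔA = A₂ − A₁ = 45.160 − 29.631 = 15.5 sabins.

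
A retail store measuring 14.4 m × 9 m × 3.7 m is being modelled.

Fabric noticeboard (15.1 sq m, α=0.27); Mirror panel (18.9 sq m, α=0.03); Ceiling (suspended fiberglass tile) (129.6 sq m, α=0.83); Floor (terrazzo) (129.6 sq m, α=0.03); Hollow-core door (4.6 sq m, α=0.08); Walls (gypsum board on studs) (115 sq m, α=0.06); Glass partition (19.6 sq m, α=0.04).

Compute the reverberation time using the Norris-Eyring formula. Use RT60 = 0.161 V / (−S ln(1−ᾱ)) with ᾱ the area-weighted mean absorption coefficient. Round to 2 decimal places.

Total surface area S = 15.1 + 18.9 + 129.6 + 129.6 + 4.6 + 115 + 19.6 = 432.4 sq m.
Σ(Sᵢαᵢ) = 15.1·0.27 + 18.9·0.03 + 129.6·0.83 + 129.6·0.03 + 4.6·0.08 + 115·0.06 + 19.6·0.04 = 124.152.
ᾱ = 124.152 / 432.4 = 0.2871.
Eyring denominator: −S ln(1−ᾱ) = 146.330.
V = 14.4 × 9 × 3.7 = 479.52 m³.
RT60 = 0.161 × 479.52 / 146.330 = 0.53 s.

0.53 s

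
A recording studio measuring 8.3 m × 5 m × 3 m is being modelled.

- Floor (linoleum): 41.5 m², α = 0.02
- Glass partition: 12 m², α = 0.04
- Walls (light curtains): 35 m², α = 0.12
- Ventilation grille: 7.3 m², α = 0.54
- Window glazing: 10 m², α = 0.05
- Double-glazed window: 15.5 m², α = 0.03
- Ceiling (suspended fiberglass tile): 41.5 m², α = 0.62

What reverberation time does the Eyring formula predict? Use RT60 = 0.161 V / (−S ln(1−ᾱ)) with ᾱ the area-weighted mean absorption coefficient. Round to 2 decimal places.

Total surface area S = 41.5 + 12 + 35 + 7.3 + 10 + 15.5 + 41.5 = 162.8 m².
Σ(Sᵢαᵢ) = 41.5·0.02 + 12·0.04 + 35·0.12 + 7.3·0.54 + 10·0.05 + 15.5·0.03 + 41.5·0.62 = 36.147.
Mean coefficient ᾱ = A/S = 0.2220.
−S·ln(1−ᾱ) = −162.8 × ln(1 − 0.2220) = 40.867.
V = 8.3 × 5 × 3 = 124.5 m³.
RT60 = 0.161 × 124.5 / 40.867 = 0.49 s.

0.49 s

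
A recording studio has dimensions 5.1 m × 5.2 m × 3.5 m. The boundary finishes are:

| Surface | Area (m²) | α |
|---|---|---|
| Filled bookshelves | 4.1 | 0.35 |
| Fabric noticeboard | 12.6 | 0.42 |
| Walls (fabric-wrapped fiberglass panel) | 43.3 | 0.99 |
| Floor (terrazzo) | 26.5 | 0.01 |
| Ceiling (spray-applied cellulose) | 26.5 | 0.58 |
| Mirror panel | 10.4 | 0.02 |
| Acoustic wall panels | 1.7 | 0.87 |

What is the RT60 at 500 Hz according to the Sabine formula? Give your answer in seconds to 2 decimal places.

0.22 s

Equivalent absorption area: A = 4.1·0.35 + 12.6·0.42 + 43.3·0.99 + 26.5·0.01 + 26.5·0.58 + 10.4·0.02 + 1.7·0.87 = 66.916 m².
Room volume: 92.82 m³.
RT60 = 0.161 · V / A = 0.161 × 92.82 / 66.916 = 0.22 s.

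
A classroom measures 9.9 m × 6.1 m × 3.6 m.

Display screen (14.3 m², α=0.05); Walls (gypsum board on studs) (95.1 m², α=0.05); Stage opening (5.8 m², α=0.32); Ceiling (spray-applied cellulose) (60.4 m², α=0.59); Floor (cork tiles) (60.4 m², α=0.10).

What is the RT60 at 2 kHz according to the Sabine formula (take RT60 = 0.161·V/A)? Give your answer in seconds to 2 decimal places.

0.71 s

Equivalent absorption area: A = 14.3·0.05 + 95.1·0.05 + 5.8·0.32 + 60.4·0.59 + 60.4·0.10 = 49.002 m².
V = 9.9·6.1·3.6 = 217.404 m³.
Sabine: RT60 = 0.161 × 217.404 / 49.002 = 0.71 s.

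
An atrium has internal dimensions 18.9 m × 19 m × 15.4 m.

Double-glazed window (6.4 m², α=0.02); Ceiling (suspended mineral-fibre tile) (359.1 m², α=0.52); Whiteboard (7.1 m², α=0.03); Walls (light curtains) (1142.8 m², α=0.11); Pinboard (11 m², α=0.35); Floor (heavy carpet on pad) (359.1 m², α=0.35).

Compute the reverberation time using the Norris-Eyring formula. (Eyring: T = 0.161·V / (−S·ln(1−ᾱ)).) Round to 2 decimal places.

Total surface area S = 6.4 + 359.1 + 7.1 + 1142.8 + 11 + 359.1 = 1885.5 m².
Absorption A = 6.4×0.02 + 359.1×0.52 + 7.1×0.03 + 1142.8×0.11 + 11×0.35 + 359.1×0.35 = 442.316 sabins.
Mean coefficient ᾱ = A/S = 0.2346.
Eyring denominator: −S ln(1−ᾱ) = 504.101.
V = 18.9 × 19 × 15.4 = 5530.14 m³.
T = 0.161·V/[−S·ln(1−ᾱ)] = 0.161·5530.14/504.101 = 1.77 s.

1.77 s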